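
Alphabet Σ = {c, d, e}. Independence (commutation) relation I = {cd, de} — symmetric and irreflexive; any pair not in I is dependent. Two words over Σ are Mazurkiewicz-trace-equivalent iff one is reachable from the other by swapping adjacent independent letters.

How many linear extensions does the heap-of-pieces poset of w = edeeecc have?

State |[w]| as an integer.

drop 0:e onto floor
drop 1:d onto floor
drop 2:e onto {0:e}
drop 3:e onto {2:e}
drop 4:e onto {3:e}
drop 5:c onto {4:e}
drop 6:c onto {5:c}
ground layer = {0:e, 1:d}
drop-orders for the pieces not yet dropped (sum over which currently-grounded one goes next):
  1 to go: {1} 1  {6} 1
  2 to go: {1,6} 2  {5,6} 1
  3 to go: {1,5,6} 3  {4,5,6} 1
  4 to go: {1,4,5,6} 4  {3,4,5,6} 1
  5 to go: {1,3,4,5,6} 5  {2,3,4,5,6} 1
  if 0:e drops first: 6 orders
  if 1:d drops first: 1 orders
heap linearizations: 7

7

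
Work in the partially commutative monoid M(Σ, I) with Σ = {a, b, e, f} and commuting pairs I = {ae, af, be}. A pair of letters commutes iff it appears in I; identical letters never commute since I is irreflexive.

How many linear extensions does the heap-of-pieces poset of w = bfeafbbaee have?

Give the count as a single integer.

45

#0=b has no predecessor
#1=f depends on [0:b]
#2=e depends on [1:f]
#3=a depends on [0:b]
#4=f depends on [2:e]
#5=b depends on [3:a, 4:f]
#6=b depends on [5:b]
#7=a depends on [6:b]
#8=e depends on [4:f]
#9=e depends on [8:e]
sources: [0:b]
N(rest) = Σ N(rest − s) over sources s of rest; N(one piece) = 1:
  size 1 → [7]=1  [9]=1
  size 2 → [6,7]=1  [7,9]=2  [8,9]=1
  size 3 → [5,6,7]=1  [6,7,9]=3  [7,8,9]=3
  size 4 → [3,5,6,7]=1  [5,6,7,9]=4  [6,7,8,9]=6
  size 5 → [3,5,6,7,9]=5  [5,6,7,8,9]=10
  size 6 → [3,5,6,7,8,9]=15  [4,5,6,7,8,9]=10
  size 7 → [2,4,5,6,7,8,9]=10  [3,4,5,6,7,8,9]=25
  size 8 → [1,2,4,5,6,7,8,9]=10  [2,3,4,5,6,7,8,9]=35
  first=0(b) contributes 45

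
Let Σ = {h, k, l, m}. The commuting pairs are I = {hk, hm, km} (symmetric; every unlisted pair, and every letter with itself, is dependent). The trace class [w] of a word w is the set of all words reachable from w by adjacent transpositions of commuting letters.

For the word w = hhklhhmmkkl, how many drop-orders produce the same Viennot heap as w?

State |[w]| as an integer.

270

piece 0:h — minimal
piece 1:h rests on {0:h}
piece 2:k — minimal
piece 3:l rests on {1:h, 2:k}
piece 4:h rests on {3:l}
piece 5:h rests on {4:h}
piece 6:m rests on {3:l}
piece 7:m rests on {6:m}
piece 8:k rests on {3:l}
piece 9:k rests on {8:k}
piece 10:l rests on {5:h, 7:m, 9:k}
minimal pieces: {0:h, 2:k}
ways to finish when only these pieces remain (= sum over removing one remaining piece with nothing left below it):
  1 left: {10}→1
  2 left: {5,10}→1  {7,10}→1  {9,10}→1
  3 left: {4,5,10}→1  {5,7,10}→2  {5,9,10}→2  {6,7,10}→1  {7,9,10}→2  {8,9,10}→1
  4 left: {4,5,7,10}→3  {4,5,9,10}→3  {5,6,7,10}→3  {5,7,9,10}→6  {5,8,9,10}→3  {6,7,9,10}→3  {7,8,9,10}→3
  5 left: {4,5,6,7,10}→6  {4,5,7,9,10}→12  {4,5,8,9,10}→6  {5,6,7,9,10}→12  {5,7,8,9,10}→12  {6,7,8,9,10}→6
  6 left: {4,5,6,7,9,10}→30  {4,5,7,8,9,10}→30  {5,6,7,8,9,10}→30
  7 left: {4,5,6,7,8,9,10}→90
  8 left: {3,4,5,6,7,8,9,10}→90
  9 left: {1,3,4,5,6,7,8,9,10}→90  {2,3,4,5,6,7,8,9,10}→90
  placing 0:h first → 180 extensions
  placing 2:k first → 90 extensions
total linear extensions = 270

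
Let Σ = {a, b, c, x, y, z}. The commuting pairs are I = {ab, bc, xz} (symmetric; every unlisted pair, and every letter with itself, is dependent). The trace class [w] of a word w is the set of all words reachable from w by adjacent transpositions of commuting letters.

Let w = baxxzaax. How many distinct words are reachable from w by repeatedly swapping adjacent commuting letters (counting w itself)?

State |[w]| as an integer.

#0=b has no predecessor
#1=a has no predecessor
#2=x depends on [0:b, 1:a]
#3=x depends on [2:x]
#4=z depends on [0:b, 1:a]
#5=a depends on [3:x, 4:z]
#6=a depends on [5:a]
#7=x depends on [6:a]
sources: [0:b, 1:a]
N(rest) = Σ N(rest − s) over sources s of rest; N(one piece) = 1:
  size 1 → [7]=1
  size 2 → [6,7]=1
  size 3 → [5,6,7]=1
  size 4 → [3,5,6,7]=1  [4,5,6,7]=1
  size 5 → [2,3,5,6,7]=1  [3,4,5,6,7]=2
  size 6 → [2,3,4,5,6,7]=3
  first=0(b) contributes 3
  first=1(a) contributes 3
|[w]| = 6

6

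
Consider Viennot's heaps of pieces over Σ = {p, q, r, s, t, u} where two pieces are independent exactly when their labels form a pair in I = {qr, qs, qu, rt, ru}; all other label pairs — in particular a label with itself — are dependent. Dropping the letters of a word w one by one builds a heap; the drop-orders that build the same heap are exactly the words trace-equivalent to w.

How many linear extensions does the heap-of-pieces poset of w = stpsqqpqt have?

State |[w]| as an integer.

piece 0:s — minimal
piece 1:t rests on {0:s}
piece 2:p rests on {1:t}
piece 3:s rests on {2:p}
piece 4:q rests on {2:p}
piece 5:q rests on {4:q}
piece 6:p rests on {3:s, 5:q}
piece 7:q rests on {6:p}
piece 8:t rests on {7:q}
minimal pieces: {0:s}
ways to finish when only these pieces remain (= sum over removing one remaining piece with nothing left below it):
  1 left: {8}→1
  2 left: {7,8}→1
  3 left: {6,7,8}→1
  4 left: {3,6,7,8}→1  {5,6,7,8}→1
  5 left: {3,5,6,7,8}→2  {4,5,6,7,8}→1
  6 left: {3,4,5,6,7,8}→3
  7 left: {2,3,4,5,6,7,8}→3
  placing 0:s first → 3 extensions

3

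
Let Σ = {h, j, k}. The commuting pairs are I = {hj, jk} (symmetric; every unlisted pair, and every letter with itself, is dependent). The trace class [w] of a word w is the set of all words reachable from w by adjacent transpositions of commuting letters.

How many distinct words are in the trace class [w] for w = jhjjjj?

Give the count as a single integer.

6

0(j) covers ∅
1(h) covers ∅
2(j) covers 0:j
3(j) covers 2:j
4(j) covers 3:j
5(j) covers 4:j
floor of heap: 0:j, 1:h
completions by unplaced set U, small U first (add the entries for U minus each lowest piece of U):
  |U|=1: {1}:1  {5}:1
  |U|=2: {1,5}:2  {4,5}:1
  |U|=3: {1,4,5}:3  {3,4,5}:1
  |U|=4: {1,3,4,5}:4  {2,3,4,5}:1
  start at 0(j): 5
  start at 1(h): 1
sum over floor = 6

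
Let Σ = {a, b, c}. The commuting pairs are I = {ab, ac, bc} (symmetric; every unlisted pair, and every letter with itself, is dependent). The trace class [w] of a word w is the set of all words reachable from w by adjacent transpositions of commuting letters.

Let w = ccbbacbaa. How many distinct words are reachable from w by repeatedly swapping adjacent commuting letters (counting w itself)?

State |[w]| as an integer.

0(c) covers ∅
1(c) covers 0:c
2(b) covers ∅
3(b) covers 2:b
4(a) covers ∅
5(c) covers 1:c
6(b) covers 3:b
7(a) covers 4:a
8(a) covers 7:a
floor of heap: 0:c, 2:b, 4:a
completions by unplaced set U, small U first (add the entries for U minus each lowest piece of U):
  |U|=1: {5}:1  {6}:1  {8}:1
  |U|=2: {1,5}:1  {3,6}:1  {5,6}:2  {5,8}:2  {6,8}:2  {7,8}:1
  |U|=3: {0,1,5}:1  {1,5,6}:3  {1,5,8}:3  {2,3,6}:1  {3,5,6}:3  {3,6,8}:3  {4,7,8}:1  {5,6,8}:6  {5,7,8}:3  {6,7,8}:3
  |U|=4: {0,1,5,6}:4  {0,1,5,8}:4  {1,3,5,6}:6  {1,5,6,8}:12  {1,5,7,8}:6  {2,3,5,6}:4  {2,3,6,8}:4  {3,5,6,8}:12  {3,6,7,8}:6  {4,5,7,8}:4  {4,6,7,8}:4  {5,6,7,8}:12
  |U|=5: {0,1,3,5,6}:10  {0,1,5,6,8}:20  {0,1,5,7,8}:10  {1,2,3,5,6}:10  {1,3,5,6,8}:30  {1,4,5,7,8}:10  {1,5,6,7,8}:30  {2,3,5,6,8}:20  {2,3,6,7,8}:10  {3,4,6,7,8}:10  {3,5,6,7,8}:30  {4,5,6,7,8}:20
  |U|=6: {0,1,2,3,5,6}:20  {0,1,3,5,6,8}:60  {0,1,4,5,7,8}:20  {0,1,5,6,7,8}:60  {1,2,3,5,6,8}:60  {1,3,5,6,7,8}:90  {1,4,5,6,7,8}:60  {2,3,4,6,7,8}:20  {2,3,5,6,7,8}:60  {3,4,5,6,7,8}:60
  |U|=7: {0,1,2,3,5,6,8}:140  {0,1,3,5,6,7,8}:210  {0,1,4,5,6,7,8}:140  {1,2,3,5,6,7,8}:210  {1,3,4,5,6,7,8}:210  {2,3,4,5,6,7,8}:140
  start at 0(c): 560
  start at 2(b): 560
  start at 4(a): 560
sum over floor = 1680

1680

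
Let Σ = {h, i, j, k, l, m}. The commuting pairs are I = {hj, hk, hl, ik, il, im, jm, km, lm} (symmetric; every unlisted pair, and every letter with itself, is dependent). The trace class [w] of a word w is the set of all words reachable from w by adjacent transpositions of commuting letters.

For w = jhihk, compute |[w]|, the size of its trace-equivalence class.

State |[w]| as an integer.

7

drop 0:j onto floor
drop 1:h onto floor
drop 2:i onto {0:j, 1:h}
drop 3:h onto {2:i}
drop 4:k onto {0:j}
ground layer = {0:j, 1:h}
drop-orders for the pieces not yet dropped (sum over which currently-grounded one goes next):
  1 to go: {3} 1  {4} 1
  2 to go: {2,3} 1  {3,4} 2
  3 to go: {1,2,3} 1  {2,3,4} 3
  if 0:j drops first: 4 orders
  if 1:h drops first: 3 orders
heap linearizations: 7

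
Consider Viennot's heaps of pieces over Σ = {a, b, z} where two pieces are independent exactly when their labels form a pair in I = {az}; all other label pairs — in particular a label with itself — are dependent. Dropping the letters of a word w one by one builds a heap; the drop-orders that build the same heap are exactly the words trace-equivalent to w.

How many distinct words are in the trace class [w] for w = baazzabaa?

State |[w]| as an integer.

10

0(b) covers ∅
1(a) covers 0:b
2(a) covers 1:a
3(z) covers 0:b
4(z) covers 3:z
5(a) covers 2:a
6(b) covers 4:z, 5:a
7(a) covers 6:b
8(a) covers 7:a
floor of heap: 0:b
completions by unplaced set U, small U first (add the entries for U minus each lowest piece of U):
  |U|=1: {8}:1
  |U|=2: {7,8}:1
  |U|=3: {6,7,8}:1
  |U|=4: {4,6,7,8}:1  {5,6,7,8}:1
  |U|=5: {2,5,6,7,8}:1  {3,4,6,7,8}:1  {4,5,6,7,8}:2
  |U|=6: {1,2,5,6,7,8}:1  {2,4,5,6,7,8}:3  {3,4,5,6,7,8}:3
  |U|=7: {1,2,4,5,6,7,8}:4  {2,3,4,5,6,7,8}:6
  start at 0(b): 10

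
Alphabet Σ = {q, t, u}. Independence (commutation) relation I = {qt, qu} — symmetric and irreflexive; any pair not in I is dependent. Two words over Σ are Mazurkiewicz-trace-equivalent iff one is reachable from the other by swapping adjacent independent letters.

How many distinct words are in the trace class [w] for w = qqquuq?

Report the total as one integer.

#0=q has no predecessor
#1=q depends on [0:q]
#2=q depends on [1:q]
#3=u has no predecessor
#4=u depends on [3:u]
#5=q depends on [2:q]
sources: [0:q, 3:u]
N(rest) = Σ N(rest − s) over sources s of rest; N(one piece) = 1:
  size 1 → [4]=1  [5]=1
  size 2 → [2,5]=1  [3,4]=1  [4,5]=2
  size 3 → [1,2,5]=1  [2,4,5]=3  [3,4,5]=3
  size 4 → [0,1,2,5]=1  [1,2,4,5]=4  [2,3,4,5]=6
  first=0(q) contributes 10
  first=3(u) contributes 5
|[w]| = 15

15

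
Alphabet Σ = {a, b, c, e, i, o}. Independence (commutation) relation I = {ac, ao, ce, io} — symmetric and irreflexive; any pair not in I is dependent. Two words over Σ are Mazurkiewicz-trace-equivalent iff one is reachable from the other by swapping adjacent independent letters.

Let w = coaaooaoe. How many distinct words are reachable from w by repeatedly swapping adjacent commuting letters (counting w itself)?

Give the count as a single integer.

56

piece 0:c — minimal
piece 1:o rests on {0:c}
piece 2:a — minimal
piece 3:a rests on {2:a}
piece 4:o rests on {1:o}
piece 5:o rests on {4:o}
piece 6:a rests on {3:a}
piece 7:o rests on {5:o}
piece 8:e rests on {6:a, 7:o}
minimal pieces: {0:c, 2:a}
ways to finish when only these pieces remain (= sum over removing one remaining piece with nothing left below it):
  1 left: {8}→1
  2 left: {6,8}→1  {7,8}→1
  3 left: {3,6,8}→1  {5,7,8}→1  {6,7,8}→2
  4 left: {2,3,6,8}→1  {3,6,7,8}→3  {4,5,7,8}→1  {5,6,7,8}→3
  5 left: {1,4,5,7,8}→1  {2,3,6,7,8}→4  {3,5,6,7,8}→6  {4,5,6,7,8}→4
  6 left: {0,1,4,5,7,8}→1  {1,4,5,6,7,8}→5  {2,3,5,6,7,8}→10  {3,4,5,6,7,8}→10
  7 left: {0,1,4,5,6,7,8}→6  {1,3,4,5,6,7,8}→15  {2,3,4,5,6,7,8}→20
  placing 0:c first → 35 extensions
  placing 2:a first → 21 extensions
total linear extensions = 56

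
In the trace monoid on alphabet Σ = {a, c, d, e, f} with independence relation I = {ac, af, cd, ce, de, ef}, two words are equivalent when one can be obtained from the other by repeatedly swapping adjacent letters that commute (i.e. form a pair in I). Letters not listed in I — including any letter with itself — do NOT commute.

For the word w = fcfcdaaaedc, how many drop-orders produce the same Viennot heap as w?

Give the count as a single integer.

#0=f has no predecessor
#1=c depends on [0:f]
#2=f depends on [1:c]
#3=c depends on [2:f]
#4=d depends on [2:f]
#5=a depends on [4:d]
#6=a depends on [5:a]
#7=a depends on [6:a]
#8=e depends on [7:a]
#9=d depends on [7:a]
#10=c depends on [3:c]
sources: [0:f]
N(rest) = Σ N(rest − s) over sources s of rest; N(one piece) = 1:
  size 1 → [8]=1  [9]=1  [10]=1
  size 2 → [3,10]=1  [8,9]=2  [8,10]=2  [9,10]=2
  size 3 → [3,8,10]=3  [3,9,10]=3  [7,8,9]=2  [8,9,10]=6
  size 4 → [3,8,9,10]=12  [6,7,8,9]=2  [7,8,9,10]=8
  size 5 → [3,7,8,9,10]=20  [5,6,7,8,9]=2  [6,7,8,9,10]=10
  size 6 → [3,6,7,8,9,10]=30  [4,5,6,7,8,9]=2  [5,6,7,8,9,10]=12
  size 7 → [3,5,6,7,8,9,10]=42  [4,5,6,7,8,9,10]=14
  size 8 → [3,4,5,6,7,8,9,10]=56
  size 9 → [2,3,4,5,6,7,8,9,10]=56
  first=0(f) contributes 56

56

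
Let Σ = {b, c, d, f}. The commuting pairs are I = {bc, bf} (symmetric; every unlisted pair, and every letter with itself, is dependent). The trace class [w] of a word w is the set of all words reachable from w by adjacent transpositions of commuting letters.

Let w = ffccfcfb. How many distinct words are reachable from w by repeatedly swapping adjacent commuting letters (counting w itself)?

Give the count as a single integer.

8

drop 0:f onto floor
drop 1:f onto {0:f}
drop 2:c onto {1:f}
drop 3:c onto {2:c}
drop 4:f onto {3:c}
drop 5:c onto {4:f}
drop 6:f onto {5:c}
drop 7:b onto floor
ground layer = {0:f, 7:b}
drop-orders for the pieces not yet dropped (sum over which currently-grounded one goes next):
  1 to go: {6} 1  {7} 1
  2 to go: {5,6} 1  {6,7} 2
  3 to go: {4,5,6} 1  {5,6,7} 3
  4 to go: {3,4,5,6} 1  {4,5,6,7} 4
  5 to go: {2,3,4,5,6} 1  {3,4,5,6,7} 5
  6 to go: {1,2,3,4,5,6} 1  {2,3,4,5,6,7} 6
  if 0:f drops first: 7 orders
  if 7:b drops first: 1 orders
heap linearizations: 8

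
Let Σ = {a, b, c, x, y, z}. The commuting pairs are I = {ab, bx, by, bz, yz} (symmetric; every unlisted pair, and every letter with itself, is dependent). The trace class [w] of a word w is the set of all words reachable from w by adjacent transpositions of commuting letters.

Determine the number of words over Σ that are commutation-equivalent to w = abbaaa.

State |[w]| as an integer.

#0=a has no predecessor
#1=b has no predecessor
#2=b depends on [1:b]
#3=a depends on [0:a]
#4=a depends on [3:a]
#5=a depends on [4:a]
sources: [0:a, 1:b]
N(rest) = Σ N(rest − s) over sources s of rest; N(one piece) = 1:
  size 1 → [2]=1  [5]=1
  size 2 → [1,2]=1  [2,5]=2  [4,5]=1
  size 3 → [1,2,5]=3  [2,4,5]=3  [3,4,5]=1
  size 4 → [0,3,4,5]=1  [1,2,4,5]=6  [2,3,4,5]=4
  first=0(a) contributes 10
  first=1(b) contributes 5
|[w]| = 15

15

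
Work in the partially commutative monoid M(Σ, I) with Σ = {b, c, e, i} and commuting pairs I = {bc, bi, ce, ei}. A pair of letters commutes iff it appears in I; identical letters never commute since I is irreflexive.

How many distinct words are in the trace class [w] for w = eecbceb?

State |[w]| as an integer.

0(e) covers ∅
1(e) covers 0:e
2(c) covers ∅
3(b) covers 1:e
4(c) covers 2:c
5(e) covers 3:b
6(b) covers 5:e
floor of heap: 0:e, 2:c
completions by unplaced set U, small U first (add the entries for U minus each lowest piece of U):
  |U|=1: {4}:1  {6}:1
  |U|=2: {2,4}:1  {4,6}:2  {5,6}:1
  |U|=3: {2,4,6}:3  {3,5,6}:1  {4,5,6}:3
  |U|=4: {1,3,5,6}:1  {2,4,5,6}:6  {3,4,5,6}:4
  |U|=5: {0,1,3,5,6}:1  {1,3,4,5,6}:5  {2,3,4,5,6}:10
  start at 0(e): 15
  start at 2(c): 6
sum over floor = 21

21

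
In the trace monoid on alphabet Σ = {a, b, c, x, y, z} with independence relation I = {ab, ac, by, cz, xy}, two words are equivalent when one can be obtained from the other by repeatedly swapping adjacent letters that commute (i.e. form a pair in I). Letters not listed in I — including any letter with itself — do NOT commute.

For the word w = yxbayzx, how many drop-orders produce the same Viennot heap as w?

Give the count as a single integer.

7

piece 0:y — minimal
piece 1:x — minimal
piece 2:b rests on {1:x}
piece 3:a rests on {0:y, 1:x}
piece 4:y rests on {3:a}
piece 5:z rests on {2:b, 4:y}
piece 6:x rests on {5:z}
minimal pieces: {0:y, 1:x}
ways to finish when only these pieces remain (= sum over removing one remaining piece with nothing left below it):
  1 left: {6}→1
  2 left: {5,6}→1
  3 left: {2,5,6}→1  {4,5,6}→1
  4 left: {2,4,5,6}→2  {3,4,5,6}→1
  5 left: {0,3,4,5,6}→1  {2,3,4,5,6}→3
  placing 0:y first → 3 extensions
  placing 1:x first → 4 extensions
total linear extensions = 7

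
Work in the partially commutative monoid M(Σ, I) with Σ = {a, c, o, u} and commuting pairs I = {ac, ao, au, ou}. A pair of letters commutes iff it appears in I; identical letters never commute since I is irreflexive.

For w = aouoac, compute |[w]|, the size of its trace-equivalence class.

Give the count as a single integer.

#0=a has no predecessor
#1=o has no predecessor
#2=u has no predecessor
#3=o depends on [1:o]
#4=a depends on [0:a]
#5=c depends on [2:u, 3:o]
sources: [0:a, 1:o, 2:u]
N(rest) = Σ N(rest − s) over sources s of rest; N(one piece) = 1:
  size 1 → [4]=1  [5]=1
  size 2 → [0,4]=1  [2,5]=1  [3,5]=1  [4,5]=2
  size 3 → [0,4,5]=3  [1,3,5]=1  [2,3,5]=2  [2,4,5]=3  [3,4,5]=3
  size 4 → [0,2,4,5]=6  [0,3,4,5]=6  [1,2,3,5]=3  [1,3,4,5]=4  [2,3,4,5]=8
  first=0(a) contributes 15
  first=1(o) contributes 20
  first=2(u) contributes 10
|[w]| = 45

45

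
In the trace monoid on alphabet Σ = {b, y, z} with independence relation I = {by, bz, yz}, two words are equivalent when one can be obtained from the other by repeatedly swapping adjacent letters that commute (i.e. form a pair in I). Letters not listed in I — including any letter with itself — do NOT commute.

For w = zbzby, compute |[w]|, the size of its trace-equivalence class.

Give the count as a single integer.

drop 0:z onto floor
drop 1:b onto floor
drop 2:z onto {0:z}
drop 3:b onto {1:b}
drop 4:y onto floor
ground layer = {0:z, 1:b, 4:y}
drop-orders for the pieces not yet dropped (sum over which currently-grounded one goes next):
  1 to go: {2} 1  {3} 1  {4} 1
  2 to go: {0,2} 1  {1,3} 1  {2,3} 2  {2,4} 2  {3,4} 2
  3 to go: {0,2,3} 3  {0,2,4} 3  {1,2,3} 3  {1,3,4} 3  {2,3,4} 6
  if 0:z drops first: 12 orders
  if 1:b drops first: 12 orders
  if 4:y drops first: 6 orders
heap linearizations: 30

30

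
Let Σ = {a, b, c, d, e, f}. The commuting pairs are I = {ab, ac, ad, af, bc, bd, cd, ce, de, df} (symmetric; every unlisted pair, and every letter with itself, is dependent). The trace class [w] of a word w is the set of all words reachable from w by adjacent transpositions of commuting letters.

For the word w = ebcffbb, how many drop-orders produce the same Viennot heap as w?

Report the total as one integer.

drop 0:e onto floor
drop 1:b onto {0:e}
drop 2:c onto floor
drop 3:f onto {1:b, 2:c}
drop 4:f onto {3:f}
drop 5:b onto {4:f}
drop 6:b onto {5:b}
ground layer = {0:e, 2:c}
drop-orders for the pieces not yet dropped (sum over which currently-grounded one goes next):
  1 to go: {6} 1
  2 to go: {5,6} 1
  3 to go: {4,5,6} 1
  4 to go: {3,4,5,6} 1
  5 to go: {1,3,4,5,6} 1  {2,3,4,5,6} 1
  if 0:e drops first: 2 orders
  if 2:c drops first: 1 orders
heap linearizations: 3

3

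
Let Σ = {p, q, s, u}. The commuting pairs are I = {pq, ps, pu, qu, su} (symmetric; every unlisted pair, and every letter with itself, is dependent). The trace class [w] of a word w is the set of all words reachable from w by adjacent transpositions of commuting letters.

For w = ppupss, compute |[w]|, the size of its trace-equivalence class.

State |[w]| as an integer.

0(p) covers ∅
1(p) covers 0:p
2(u) covers ∅
3(p) covers 1:p
4(s) covers ∅
5(s) covers 4:s
floor of heap: 0:p, 2:u, 4:s
completions by unplaced set U, small U first (add the entries for U minus each lowest piece of U):
  |U|=1: {2}:1  {3}:1  {5}:1
  |U|=2: {1,3}:1  {2,3}:2  {2,5}:2  {3,5}:2  {4,5}:1
  |U|=3: {0,1,3}:1  {1,2,3}:3  {1,3,5}:3  {2,3,5}:6  {2,4,5}:3  {3,4,5}:3
  |U|=4: {0,1,2,3}:4  {0,1,3,5}:4  {1,2,3,5}:12  {1,3,4,5}:6  {2,3,4,5}:12
  start at 0(p): 30
  start at 2(u): 10
  start at 4(s): 20
sum over floor = 60

60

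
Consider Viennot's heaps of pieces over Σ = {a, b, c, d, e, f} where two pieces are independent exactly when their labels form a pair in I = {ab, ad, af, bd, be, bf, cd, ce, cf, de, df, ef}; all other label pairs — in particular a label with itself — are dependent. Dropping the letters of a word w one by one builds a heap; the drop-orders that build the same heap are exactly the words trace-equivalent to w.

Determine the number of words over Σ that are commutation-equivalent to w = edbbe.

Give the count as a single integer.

#0=e has no predecessor
#1=d has no predecessor
#2=b has no predecessor
#3=b depends on [2:b]
#4=e depends on [0:e]
sources: [0:e, 1:d, 2:b]
N(rest) = Σ N(rest − s) over sources s of rest; N(one piece) = 1:
  size 1 → [1]=1  [3]=1  [4]=1
  size 2 → [0,4]=1  [1,3]=2  [1,4]=2  [2,3]=1  [3,4]=2
  size 3 → [0,1,4]=3  [0,3,4]=3  [1,2,3]=3  [1,3,4]=6  [2,3,4]=3
  first=0(e) contributes 12
  first=1(d) contributes 6
  first=2(b) contributes 12
|[w]| = 30

30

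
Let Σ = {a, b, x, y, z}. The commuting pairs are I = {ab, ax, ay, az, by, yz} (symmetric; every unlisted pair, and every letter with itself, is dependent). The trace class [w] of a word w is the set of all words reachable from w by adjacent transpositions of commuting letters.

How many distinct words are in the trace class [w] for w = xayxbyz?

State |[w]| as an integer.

piece 0:x — minimal
piece 1:a — minimal
piece 2:y rests on {0:x}
piece 3:x rests on {2:y}
piece 4:b rests on {3:x}
piece 5:y rests on {3:x}
piece 6:z rests on {4:b}
minimal pieces: {0:x, 1:a}
ways to finish when only these pieces remain (= sum over removing one remaining piece with nothing left below it):
  1 left: {1}→1  {5}→1  {6}→1
  2 left: {1,5}→2  {1,6}→2  {4,6}→1  {5,6}→2
  3 left: {1,4,6}→3  {1,5,6}→6  {4,5,6}→3
  4 left: {1,4,5,6}→12  {3,4,5,6}→3
  5 left: {1,3,4,5,6}→15  {2,3,4,5,6}→3
  placing 0:x first → 18 extensions
  placing 1:a first → 3 extensions
total linear extensions = 21

21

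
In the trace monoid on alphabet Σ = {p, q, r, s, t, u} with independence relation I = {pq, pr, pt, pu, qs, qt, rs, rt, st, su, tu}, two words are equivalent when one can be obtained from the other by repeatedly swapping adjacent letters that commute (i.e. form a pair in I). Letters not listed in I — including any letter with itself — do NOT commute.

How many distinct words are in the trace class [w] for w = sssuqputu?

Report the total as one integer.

#0=s has no predecessor
#1=s depends on [0:s]
#2=s depends on [1:s]
#3=u has no predecessor
#4=q depends on [3:u]
#5=p depends on [2:s]
#6=u depends on [4:q]
#7=t has no predecessor
#8=u depends on [6:u]
sources: [0:s, 3:u, 7:t]
N(rest) = Σ N(rest − s) over sources s of rest; N(one piece) = 1:
  size 1 → [5]=1  [7]=1  [8]=1
  size 2 → [2,5]=1  [5,7]=2  [5,8]=2  [6,8]=1  [7,8]=2
  size 3 → [1,2,5]=1  [2,5,7]=3  [2,5,8]=3  [4,6,8]=1  [5,6,8]=3  [5,7,8]=6  [6,7,8]=3
  size 4 → [0,1,2,5]=1  [1,2,5,7]=4  [1,2,5,8]=4  [2,5,6,8]=6  [2,5,7,8]=12  [3,4,6,8]=1  [4,5,6,8]=4  [4,6,7,8]=4  [5,6,7,8]=12
  size 5 → [0,1,2,5,7]=5  [0,1,2,5,8]=5  [1,2,5,6,8]=10  [1,2,5,7,8]=20  [2,4,5,6,8]=10  [2,5,6,7,8]=30  [3,4,5,6,8]=5  [3,4,6,7,8]=5  [4,5,6,7,8]=20
  size 6 → [0,1,2,5,6,8]=15  [0,1,2,5,7,8]=30  [1,2,4,5,6,8]=20  [1,2,5,6,7,8]=60  [2,3,4,5,6,8]=15  [2,4,5,6,7,8]=60  [3,4,5,6,7,8]=30
  size 7 → [0,1,2,4,5,6,8]=35  [0,1,2,5,6,7,8]=105  [1,2,3,4,5,6,8]=35  [1,2,4,5,6,7,8]=140  [2,3,4,5,6,7,8]=105
  first=0(s) contributes 280
  first=3(u) contributes 280
  first=7(t) contributes 70
|[w]| = 630

630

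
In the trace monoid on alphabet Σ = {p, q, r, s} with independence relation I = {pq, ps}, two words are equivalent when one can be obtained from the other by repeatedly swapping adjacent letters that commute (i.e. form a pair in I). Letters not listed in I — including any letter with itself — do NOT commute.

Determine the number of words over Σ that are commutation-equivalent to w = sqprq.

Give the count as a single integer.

drop 0:s onto floor
drop 1:q onto {0:s}
drop 2:p onto floor
drop 3:r onto {1:q, 2:p}
drop 4:q onto {3:r}
ground layer = {0:s, 2:p}
drop-orders for the pieces not yet dropped (sum over which currently-grounded one goes next):
  1 to go: {4} 1
  2 to go: {3,4} 1
  3 to go: {1,3,4} 1  {2,3,4} 1
  if 0:s drops first: 2 orders
  if 2:p drops first: 1 orders
heap linearizations: 3

3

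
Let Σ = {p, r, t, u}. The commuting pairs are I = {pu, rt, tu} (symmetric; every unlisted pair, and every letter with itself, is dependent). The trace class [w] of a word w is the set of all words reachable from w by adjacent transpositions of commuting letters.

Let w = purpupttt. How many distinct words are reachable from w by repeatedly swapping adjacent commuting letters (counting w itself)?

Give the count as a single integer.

0(p) covers ∅
1(u) covers ∅
2(r) covers 0:p, 1:u
3(p) covers 2:r
4(u) covers 2:r
5(p) covers 3:p
6(t) covers 5:p
7(t) covers 6:t
8(t) covers 7:t
floor of heap: 0:p, 1:u
completions by unplaced set U, small U first (add the entries for U minus each lowest piece of U):
  |U|=1: {4}:1  {8}:1
  |U|=2: {4,8}:2  {7,8}:1
  |U|=3: {4,7,8}:3  {6,7,8}:1
  |U|=4: {4,6,7,8}:4  {5,6,7,8}:1
  |U|=5: {3,5,6,7,8}:1  {4,5,6,7,8}:5
  |U|=6: {3,4,5,6,7,8}:6
  |U|=7: {2,3,4,5,6,7,8}:6
  start at 0(p): 6
  start at 1(u): 6
sum over floor = 12

12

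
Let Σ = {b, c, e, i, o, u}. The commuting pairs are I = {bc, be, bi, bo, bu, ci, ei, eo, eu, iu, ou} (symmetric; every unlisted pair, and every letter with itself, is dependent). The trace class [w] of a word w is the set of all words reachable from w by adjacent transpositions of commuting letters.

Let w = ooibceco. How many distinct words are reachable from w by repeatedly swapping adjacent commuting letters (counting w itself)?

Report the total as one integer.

0(o) covers ∅
1(o) covers 0:o
2(i) covers 1:o
3(b) covers ∅
4(c) covers 1:o
5(e) covers 4:c
6(c) covers 5:e
7(o) covers 2:i, 6:c
floor of heap: 0:o, 3:b
completions by unplaced set U, small U first (add the entries for U minus each lowest piece of U):
  |U|=1: {3}:1  {7}:1
  |U|=2: {2,7}:1  {3,7}:2  {6,7}:1
  |U|=3: {2,3,7}:3  {2,6,7}:2  {3,6,7}:3  {5,6,7}:1
  |U|=4: {2,3,6,7}:8  {2,5,6,7}:3  {3,5,6,7}:4  {4,5,6,7}:1
  |U|=5: {2,3,5,6,7}:15  {2,4,5,6,7}:4  {3,4,5,6,7}:5
  |U|=6: {1,2,4,5,6,7}:4  {2,3,4,5,6,7}:24
  start at 0(o): 28
  start at 3(b): 4
sum over floor = 32

32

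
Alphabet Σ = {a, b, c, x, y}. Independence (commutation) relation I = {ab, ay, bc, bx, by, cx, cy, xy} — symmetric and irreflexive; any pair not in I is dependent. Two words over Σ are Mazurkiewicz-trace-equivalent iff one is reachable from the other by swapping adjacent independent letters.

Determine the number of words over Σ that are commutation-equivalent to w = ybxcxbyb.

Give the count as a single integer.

1680

drop 0:y onto floor
drop 1:b onto floor
drop 2:x onto floor
drop 3:c onto floor
drop 4:x onto {2:x}
drop 5:b onto {1:b}
drop 6:y onto {0:y}
drop 7:b onto {5:b}
ground layer = {0:y, 1:b, 2:x, 3:c}
drop-orders for the pieces not yet dropped (sum over which currently-grounded one goes next):
  1 to go: {3} 1  {4} 1  {6} 1  {7} 1
  2 to go: {0,6} 1  {2,4} 1  {3,4} 2  {3,6} 2  {3,7} 2  {4,6} 2  {4,7} 2  {5,7} 1  {6,7} 2
  3 to go: {0,3,6} 3  {0,4,6} 3  {0,6,7} 3  {1,5,7} 1  {2,3,4} 3  {2,4,6} 3  {2,4,7} 3  {3,4,6} 6  {3,4,7} 6  {3,5,7} 3  {3,6,7} 6  {4,5,7} 3  {4,6,7} 6  {5,6,7} 3
  4 to go: {0,2,4,6} 6  {0,3,4,6} 12  {0,3,6,7} 12  {0,4,6,7} 12  {0,5,6,7} 6  {1,3,5,7} 4  {1,4,5,7} 4  {1,5,6,7} 4  {2,3,4,6} 12  {2,3,4,7} 12  {2,4,5,7} 6  {2,4,6,7} 12  {3,4,5,7} 12  {3,4,6,7} 24  {3,5,6,7} 12  {4,5,6,7} 12
  5 to go: {0,1,5,6,7} 10  {0,2,3,4,6} 30  {0,2,4,6,7} 30  {0,3,4,6,7} 60  {0,3,5,6,7} 30  {0,4,5,6,7} 30  {1,2,4,5,7} 10  {1,3,4,5,7} 20  {1,3,5,6,7} 20  {1,4,5,6,7} 20  {2,3,4,5,7} 30  {2,3,4,6,7} 60  {2,4,5,6,7} 30  {3,4,5,6,7} 60
  6 to go: {0,1,3,5,6,7} 60  {0,1,4,5,6,7} 60  {0,2,3,4,6,7} 180  {0,2,4,5,6,7} 90  {0,3,4,5,6,7} 180  {1,2,3,4,5,7} 60  {1,2,4,5,6,7} 60  {1,3,4,5,6,7} 120  {2,3,4,5,6,7} 180
  if 0:y drops first: 420 orders
  if 1:b drops first: 630 orders
  if 2:x drops first: 420 orders
  if 3:c drops first: 210 orders
heap linearizations: 1680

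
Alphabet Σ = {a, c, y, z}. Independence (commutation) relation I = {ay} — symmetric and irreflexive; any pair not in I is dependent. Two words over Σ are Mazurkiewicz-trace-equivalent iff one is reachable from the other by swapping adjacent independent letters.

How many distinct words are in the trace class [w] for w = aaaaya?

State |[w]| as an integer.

6

0(a) covers ∅
1(a) covers 0:a
2(a) covers 1:a
3(a) covers 2:a
4(y) covers ∅
5(a) covers 3:a
floor of heap: 0:a, 4:y
completions by unplaced set U, small U first (add the entries for U minus each lowest piece of U):
  |U|=1: {4}:1  {5}:1
  |U|=2: {3,5}:1  {4,5}:2
  |U|=3: {2,3,5}:1  {3,4,5}:3
  |U|=4: {1,2,3,5}:1  {2,3,4,5}:4
  start at 0(a): 5
  start at 4(y): 1
sum over floor = 6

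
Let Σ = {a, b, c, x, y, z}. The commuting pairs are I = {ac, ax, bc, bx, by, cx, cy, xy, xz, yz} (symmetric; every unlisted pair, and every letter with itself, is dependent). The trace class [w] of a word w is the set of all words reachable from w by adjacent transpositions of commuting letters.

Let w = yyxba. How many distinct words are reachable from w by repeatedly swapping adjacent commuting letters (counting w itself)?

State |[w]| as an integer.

0(y) covers ∅
1(y) covers 0:y
2(x) covers ∅
3(b) covers ∅
4(a) covers 1:y, 3:b
floor of heap: 0:y, 2:x, 3:b
completions by unplaced set U, small U first (add the entries for U minus each lowest piece of U):
  |U|=1: {2}:1  {4}:1
  |U|=2: {1,4}:1  {2,4}:2  {3,4}:1
  |U|=3: {0,1,4}:1  {1,2,4}:3  {1,3,4}:2  {2,3,4}:3
  start at 0(y): 8
  start at 2(x): 3
  start at 3(b): 4
sum over floor = 15

15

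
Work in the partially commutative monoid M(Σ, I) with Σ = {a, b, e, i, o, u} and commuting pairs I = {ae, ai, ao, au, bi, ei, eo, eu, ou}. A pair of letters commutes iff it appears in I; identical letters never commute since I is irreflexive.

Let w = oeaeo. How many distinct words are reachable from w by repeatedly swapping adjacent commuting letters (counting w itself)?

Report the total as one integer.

30

0(o) covers ∅
1(e) covers ∅
2(a) covers ∅
3(e) covers 1:e
4(o) covers 0:o
floor of heap: 0:o, 1:e, 2:a
completions by unplaced set U, small U first (add the entries for U minus each lowest piece of U):
  |U|=1: {2}:1  {3}:1  {4}:1
  |U|=2: {0,4}:1  {1,3}:1  {2,3}:2  {2,4}:2  {3,4}:2
  |U|=3: {0,2,4}:3  {0,3,4}:3  {1,2,3}:3  {1,3,4}:3  {2,3,4}:6
  start at 0(o): 12
  start at 1(e): 12
  start at 2(a): 6
sum over floor = 30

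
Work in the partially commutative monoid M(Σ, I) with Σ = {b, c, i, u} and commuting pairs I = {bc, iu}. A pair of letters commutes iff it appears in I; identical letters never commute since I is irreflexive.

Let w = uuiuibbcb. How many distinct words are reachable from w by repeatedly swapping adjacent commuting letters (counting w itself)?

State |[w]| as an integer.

#0=u has no predecessor
#1=u depends on [0:u]
#2=i has no predecessor
#3=u depends on [1:u]
#4=i depends on [2:i]
#5=b depends on [3:u, 4:i]
#6=b depends on [5:b]
#7=c depends on [3:u, 4:i]
#8=b depends on [6:b]
sources: [0:u, 2:i]
N(rest) = Σ N(rest − s) over sources s of rest; N(one piece) = 1:
  size 1 → [7]=1  [8]=1
  size 2 → [6,8]=1  [7,8]=2
  size 3 → [5,6,8]=1  [6,7,8]=3
  size 4 → [5,6,7,8]=4
  size 5 → [3,5,6,7,8]=4  [4,5,6,7,8]=4
  size 6 → [1,3,5,6,7,8]=4  [2,4,5,6,7,8]=4  [3,4,5,6,7,8]=8
  size 7 → [0,1,3,5,6,7,8]=4  [1,3,4,5,6,7,8]=12  [2,3,4,5,6,7,8]=12
  first=0(u) contributes 24
  first=2(i) contributes 16
|[w]| = 40

40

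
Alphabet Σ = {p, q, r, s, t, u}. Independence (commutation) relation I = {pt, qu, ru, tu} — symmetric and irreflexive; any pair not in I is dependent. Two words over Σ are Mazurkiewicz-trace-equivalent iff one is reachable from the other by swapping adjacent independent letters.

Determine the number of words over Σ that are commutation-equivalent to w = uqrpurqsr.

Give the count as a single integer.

9

#0=u has no predecessor
#1=q has no predecessor
#2=r depends on [1:q]
#3=p depends on [0:u, 2:r]
#4=u depends on [3:p]
#5=r depends on [3:p]
#6=q depends on [5:r]
#7=s depends on [4:u, 6:q]
#8=r depends on [7:s]
sources: [0:u, 1:q]
N(rest) = Σ N(rest − s) over sources s of rest; N(one piece) = 1:
  size 1 → [8]=1
  size 2 → [7,8]=1
  size 3 → [4,7,8]=1  [6,7,8]=1
  size 4 → [4,6,7,8]=2  [5,6,7,8]=1
  size 5 → [4,5,6,7,8]=3
  size 6 → [3,4,5,6,7,8]=3
  size 7 → [0,3,4,5,6,7,8]=3  [2,3,4,5,6,7,8]=3
  first=0(u) contributes 3
  first=1(q) contributes 6
|[w]| = 9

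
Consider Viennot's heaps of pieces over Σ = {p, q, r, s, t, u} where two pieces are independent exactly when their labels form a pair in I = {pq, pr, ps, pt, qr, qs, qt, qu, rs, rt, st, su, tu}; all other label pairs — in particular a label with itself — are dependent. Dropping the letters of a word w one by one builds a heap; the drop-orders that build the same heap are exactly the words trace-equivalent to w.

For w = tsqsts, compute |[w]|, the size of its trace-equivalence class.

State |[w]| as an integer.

0(t) covers ∅
1(s) covers ∅
2(q) covers ∅
3(s) covers 1:s
4(t) covers 0:t
5(s) covers 3:s
floor of heap: 0:t, 1:s, 2:q
completions by unplaced set U, small U first (add the entries for U minus each lowest piece of U):
  |U|=1: {2}:1  {4}:1  {5}:1
  |U|=2: {0,4}:1  {2,4}:2  {2,5}:2  {3,5}:1  {4,5}:2
  |U|=3: {0,2,4}:3  {0,4,5}:3  {1,3,5}:1  {2,3,5}:3  {2,4,5}:6  {3,4,5}:3
  |U|=4: {0,2,4,5}:12  {0,3,4,5}:6  {1,2,3,5}:4  {1,3,4,5}:4  {2,3,4,5}:12
  start at 0(t): 20
  start at 1(s): 30
  start at 2(q): 10
sum over floor = 60

60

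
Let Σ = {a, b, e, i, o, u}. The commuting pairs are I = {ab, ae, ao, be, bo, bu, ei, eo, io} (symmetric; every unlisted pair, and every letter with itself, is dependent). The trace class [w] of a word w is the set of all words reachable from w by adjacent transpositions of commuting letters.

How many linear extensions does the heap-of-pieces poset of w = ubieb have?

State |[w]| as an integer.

7

drop 0:u onto floor
drop 1:b onto floor
drop 2:i onto {0:u, 1:b}
drop 3:e onto {0:u}
drop 4:b onto {2:i}
ground layer = {0:u, 1:b}
drop-orders for the pieces not yet dropped (sum over which currently-grounded one goes next):
  1 to go: {3} 1  {4} 1
  2 to go: {2,4} 1  {3,4} 2
  3 to go: {1,2,4} 1  {2,3,4} 3
  if 0:u drops first: 4 orders
  if 1:b drops first: 3 orders
heap linearizations: 7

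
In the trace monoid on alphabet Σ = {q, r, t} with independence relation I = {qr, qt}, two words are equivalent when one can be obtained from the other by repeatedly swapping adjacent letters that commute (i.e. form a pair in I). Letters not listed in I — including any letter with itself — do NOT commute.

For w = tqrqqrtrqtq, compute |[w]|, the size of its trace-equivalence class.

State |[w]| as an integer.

0(t) covers ∅
1(q) covers ∅
2(r) covers 0:t
3(q) covers 1:q
4(q) covers 3:q
5(r) covers 2:r
6(t) covers 5:r
7(r) covers 6:t
8(q) covers 4:q
9(t) covers 7:r
10(q) covers 8:q
floor of heap: 0:t, 1:q
completions by unplaced set U, small U first (add the entries for U minus each lowest piece of U):
  |U|=1: {9}:1  {10}:1
  |U|=2: {7,9}:1  {8,10}:1  {9,10}:2
  |U|=3: {4,8,10}:1  {6,7,9}:1  {7,9,10}:3  {8,9,10}:3
  |U|=4: {3,4,8,10}:1  {4,8,9,10}:4  {5,6,7,9}:1  {6,7,9,10}:4  {7,8,9,10}:6
  |U|=5: {1,3,4,8,10}:1  {2,5,6,7,9}:1  {3,4,8,9,10}:5  {4,7,8,9,10}:10  {5,6,7,9,10}:5  {6,7,8,9,10}:10
  |U|=6: {0,2,5,6,7,9}:1  {1,3,4,8,9,10}:6  {2,5,6,7,9,10}:6  {3,4,7,8,9,10}:15  {4,6,7,8,9,10}:20  {5,6,7,8,9,10}:15
  |U|=7: {0,2,5,6,7,9,10}:7  {1,3,4,7,8,9,10}:21  {2,5,6,7,8,9,10}:21  {3,4,6,7,8,9,10}:35  {4,5,6,7,8,9,10}:35
  |U|=8: {0,2,5,6,7,8,9,10}:28  {1,3,4,6,7,8,9,10}:56  {2,4,5,6,7,8,9,10}:56  {3,4,5,6,7,8,9,10}:70
  |U|=9: {0,2,4,5,6,7,8,9,10}:84  {1,3,4,5,6,7,8,9,10}:126  {2,3,4,5,6,7,8,9,10}:126
  start at 0(t): 252
  start at 1(q): 210
sum over floor = 462

462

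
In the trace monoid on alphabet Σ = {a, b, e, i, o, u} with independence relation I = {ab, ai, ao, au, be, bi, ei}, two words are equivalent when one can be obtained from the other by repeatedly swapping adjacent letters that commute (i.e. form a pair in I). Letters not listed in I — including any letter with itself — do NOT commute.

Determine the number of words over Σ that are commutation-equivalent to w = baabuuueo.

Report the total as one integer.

piece 0:b — minimal
piece 1:a — minimal
piece 2:a rests on {1:a}
piece 3:b rests on {0:b}
piece 4:u rests on {3:b}
piece 5:u rests on {4:u}
piece 6:u rests on {5:u}
piece 7:e rests on {2:a, 6:u}
piece 8:o rests on {7:e}
minimal pieces: {0:b, 1:a}
ways to finish when only these pieces remain (= sum over removing one remaining piece with nothing left below it):
  1 left: {8}→1
  2 left: {7,8}→1
  3 left: {2,7,8}→1  {6,7,8}→1
  4 left: {1,2,7,8}→1  {2,6,7,8}→2  {5,6,7,8}→1
  5 left: {1,2,6,7,8}→3  {2,5,6,7,8}→3  {4,5,6,7,8}→1
  6 left: {1,2,5,6,7,8}→6  {2,4,5,6,7,8}→4  {3,4,5,6,7,8}→1
  7 left: {0,3,4,5,6,7,8}→1  {1,2,4,5,6,7,8}→10  {2,3,4,5,6,7,8}→5
  placing 0:b first → 15 extensions
  placing 1:a first → 6 extensions
total linear extensions = 21

21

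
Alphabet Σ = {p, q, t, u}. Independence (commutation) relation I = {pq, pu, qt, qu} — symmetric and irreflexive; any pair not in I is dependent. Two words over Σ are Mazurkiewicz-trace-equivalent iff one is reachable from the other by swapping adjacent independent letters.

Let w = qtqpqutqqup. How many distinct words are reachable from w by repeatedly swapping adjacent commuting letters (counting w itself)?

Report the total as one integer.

piece 0:q — minimal
piece 1:t — minimal
piece 2:q rests on {0:q}
piece 3:p rests on {1:t}
piece 4:q rests on {2:q}
piece 5:u rests on {1:t}
piece 6:t rests on {3:p, 5:u}
piece 7:q rests on {4:q}
piece 8:q rests on {7:q}
piece 9:u rests on {6:t}
piece 10:p rests on {6:t}
minimal pieces: {0:q, 1:t}
ways to finish when only these pieces remain (= sum over removing one remaining piece with nothing left below it):
  1 left: {8}→1  {9}→1  {10}→1
  2 left: {7,8}→1  {8,9}→2  {8,10}→2  {9,10}→2
  3 left: {4,7,8}→1  {6,9,10}→2  {7,8,9}→3  {7,8,10}→3  {8,9,10}→6
  4 left: {2,4,7,8}→1  {3,6,9,10}→2  {4,7,8,9}→4  {4,7,8,10}→4  {5,6,9,10}→2  {6,8,9,10}→8  {7,8,9,10}→12
  5 left: {0,2,4,7,8}→1  {2,4,7,8,9}→5  {2,4,7,8,10}→5  {3,5,6,9,10}→4  {3,6,8,9,10}→10  {4,7,8,9,10}→20  {5,6,8,9,10}→10  {6,7,8,9,10}→20
  6 left: {0,2,4,7,8,9}→6  {0,2,4,7,8,10}→6  {1,3,5,6,9,10}→4  {2,4,7,8,9,10}→30  {3,5,6,8,9,10}→24  {3,6,7,8,9,10}→30  {4,6,7,8,9,10}→40  {5,6,7,8,9,10}→30
  7 left: {0,2,4,7,8,9,10}→42  {1,3,5,6,8,9,10}→28  {2,4,6,7,8,9,10}→70  {3,4,6,7,8,9,10}→70  {3,5,6,7,8,9,10}→84  {4,5,6,7,8,9,10}→70
  8 left: {0,2,4,6,7,8,9,10}→112  {1,3,5,6,7,8,9,10}→112  {2,3,4,6,7,8,9,10}→140  {2,4,5,6,7,8,9,10}→140  {3,4,5,6,7,8,9,10}→224
  9 left: {0,2,3,4,6,7,8,9,10}→252  {0,2,4,5,6,7,8,9,10}→252  {1,3,4,5,6,7,8,9,10}→336  {2,3,4,5,6,7,8,9,10}→504
  placing 0:q first → 840 extensions
  placing 1:t first → 1008 extensions
total linear extensions = 1848

1848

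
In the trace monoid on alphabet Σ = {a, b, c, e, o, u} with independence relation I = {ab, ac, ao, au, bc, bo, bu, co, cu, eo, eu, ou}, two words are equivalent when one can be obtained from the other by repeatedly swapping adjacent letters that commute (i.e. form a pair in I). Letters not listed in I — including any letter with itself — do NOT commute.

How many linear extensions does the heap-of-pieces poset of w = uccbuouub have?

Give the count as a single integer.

3780

0(u) covers ∅
1(c) covers ∅
2(c) covers 1:c
3(b) covers ∅
4(u) covers 0:u
5(o) covers ∅
6(u) covers 4:u
7(u) covers 6:u
8(b) covers 3:b
floor of heap: 0:u, 1:c, 3:b, 5:o
completions by unplaced set U, small U first (add the entries for U minus each lowest piece of U):
  |U|=1: {2}:1  {5}:1  {7}:1  {8}:1
  |U|=2: {1,2}:1  {2,5}:2  {2,7}:2  {2,8}:2  {3,8}:1  {5,7}:2  {5,8}:2  {6,7}:1  {7,8}:2
  |U|=3: {1,2,5}:3  {1,2,7}:3  {1,2,8}:3  {2,3,8}:3  {2,5,7}:6  {2,5,8}:6  {2,6,7}:3  {2,7,8}:6  {3,5,8}:3  {3,7,8}:3  {4,6,7}:1  {5,6,7}:3  {5,7,8}:6  {6,7,8}:3
  |U|=4: {0,4,6,7}:1  {1,2,3,8}:6  {1,2,5,7}:12  {1,2,5,8}:12  {1,2,6,7}:6  {1,2,7,8}:12  {2,3,5,8}:12  {2,3,7,8}:12  {2,4,6,7}:4  {2,5,6,7}:12  {2,5,7,8}:24  {2,6,7,8}:12  {3,5,7,8}:12  {3,6,7,8}:6  {4,5,6,7}:4  {4,6,7,8}:4  {5,6,7,8}:12
  |U|=5: {0,2,4,6,7}:5  {0,4,5,6,7}:5  {0,4,6,7,8}:5  {1,2,3,5,8}:30  {1,2,3,7,8}:30  {1,2,4,6,7}:10  {1,2,5,6,7}:30  {1,2,5,7,8}:60  {1,2,6,7,8}:30  {2,3,5,7,8}:60  {2,3,6,7,8}:30  {2,4,5,6,7}:20  {2,4,6,7,8}:20  {2,5,6,7,8}:60  {3,4,6,7,8}:10  {3,5,6,7,8}:30  {4,5,6,7,8}:20
  |U|=6: {0,1,2,4,6,7}:15  {0,2,4,5,6,7}:30  {0,2,4,6,7,8}:30  {0,3,4,6,7,8}:15  {0,4,5,6,7,8}:30  {1,2,3,5,7,8}:180  {1,2,3,6,7,8}:90  {1,2,4,5,6,7}:60  {1,2,4,6,7,8}:60  {1,2,5,6,7,8}:180  {2,3,4,6,7,8}:60  {2,3,5,6,7,8}:180  {2,4,5,6,7,8}:120  {3,4,5,6,7,8}:60
  |U|=7: {0,1,2,4,5,6,7}:105  {0,1,2,4,6,7,8}:105  {0,2,3,4,6,7,8}:105  {0,2,4,5,6,7,8}:210  {0,3,4,5,6,7,8}:105  {1,2,3,4,6,7,8}:210  {1,2,3,5,6,7,8}:630  {1,2,4,5,6,7,8}:420  {2,3,4,5,6,7,8}:420
  start at 0(u): 1680
  start at 1(c): 840
  start at 3(b): 840
  start at 5(o): 420
sum over floor = 3780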